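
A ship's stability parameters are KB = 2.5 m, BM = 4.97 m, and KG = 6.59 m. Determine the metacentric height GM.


Formula: GM = KB + BM - KG
Step 1 — KM = KB + BM = 2.5 + 4.97 = 7.47 m
Step 2 — GM = KM - KG = 7.47 - 6.59 = 0.88 m

0.88 m


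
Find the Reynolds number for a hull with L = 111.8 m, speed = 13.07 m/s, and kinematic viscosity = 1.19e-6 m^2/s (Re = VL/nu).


Formula: Re = V * L / nu
Step 1 — V * L = 13.07 * 111.8 = 1461.226 m^2/s
Step 2 — Re = 1461.226 / 1.19e-6 = 1.23e+09

1.23e+09


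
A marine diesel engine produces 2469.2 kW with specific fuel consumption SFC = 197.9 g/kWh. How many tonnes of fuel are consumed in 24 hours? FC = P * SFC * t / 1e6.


Formula: FC (tonnes) = P * SFC * t / 1,000,000
Step 1 — P * SFC * t = 2469.2 * 197.9 * 24 = 11727712.32 g
Step 2 — FC (tonnes) = 11727712.32 / 1,000,000 ≈ 11.728 tonnes (5 s.f.)

11.728 tonnes


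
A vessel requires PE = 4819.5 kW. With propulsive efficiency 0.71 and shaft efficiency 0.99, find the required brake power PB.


Formula: PB = PE / (eta_D * eta_S)
Step 1 — combined efficiency = eta_D * eta_S = 0.71 * 0.99 = 0.7029
Step 2 — PB = 4819.5 / 0.7029 ≈ 6856.6 kW (5 s.f.)

6856.6 kW


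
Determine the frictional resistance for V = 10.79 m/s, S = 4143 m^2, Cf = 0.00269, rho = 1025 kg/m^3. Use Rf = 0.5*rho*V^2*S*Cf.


Formula: Rf = 0.5 * rho * V^2 * S * Cf
Step 1 — V^2 = 10.79^2 = 116.4241
Step 2 — 0.5 * rho * V^2 = 0.5 * 1025 * 116.4241 = 59667.35125
Step 3 — Rf = 59667.35125 * 4143 * 0.00269 ≈ 664970 N (5 s.f.)

664970 N


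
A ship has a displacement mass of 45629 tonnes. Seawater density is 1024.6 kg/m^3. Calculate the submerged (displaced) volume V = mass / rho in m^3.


Formula: V = mass / rho
Step 1 — convert tonnes to kg: 45629 t * 1000 = 45629000 kg
Step 2 — V = 45629000 / 1024.6 ≈ 44533 m^3 (5 s.f.)

44533 m^3


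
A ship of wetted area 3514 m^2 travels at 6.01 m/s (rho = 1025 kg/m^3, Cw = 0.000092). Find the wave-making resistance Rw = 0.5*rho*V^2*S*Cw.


Formula: Rw = 0.5 * rho * V^2 * S * Cw
Step 1 — V^2 = 6.01^2 = 36.1201
Step 2 — 0.5 * rho * V^2 = 0.5 * 1025 * 36.1201 = 18511.55125
Step 3 — Rw = 18511.55125 * 3514 * 0.000092 ≈ 5984.6 N (5 s.f.)

5984.6 N


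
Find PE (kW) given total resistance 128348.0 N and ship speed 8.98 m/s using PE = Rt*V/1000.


Formula: PE = Rt * V / 1000 (kW)
Step 1 — PE (W) = 128348.0 * 8.98 = 1152565.04 W
Step 2 — PE (kW) = 1152565.04 / 1000 ≈ 1152.6 kW (5 s.f.)

1152.6 kW


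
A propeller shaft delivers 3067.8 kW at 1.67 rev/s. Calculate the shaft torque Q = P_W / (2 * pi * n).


Formula: Q = P_W / (2 * pi * n)
Step 1 — P_W = 3067.8 kW * 1000 = 3067800.0 W
Step 2 — 2 * pi * n = 2 * pi * 1.67 = 10.492919
Step 3 — Q = 3067800.0 / 10.492919 ≈ 292370 N·m (5 s.f.)

292370 N·m


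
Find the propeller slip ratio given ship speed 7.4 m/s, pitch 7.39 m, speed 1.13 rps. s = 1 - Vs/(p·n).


Formula: s = 1 - Vs / (p * n)
Step 1 — p * n = 7.39 * 1.13 = 8.3507
Step 2 — Vs / (p*n) = 7.4 / 8.3507 = 0.886153 (6 d.p.)
Step 3 — s = 1 - 0.886153 = 0.113847

0.113847


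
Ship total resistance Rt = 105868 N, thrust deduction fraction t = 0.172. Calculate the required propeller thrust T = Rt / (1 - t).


Formula: T = Rt / (1 - t)
Step 1 — (1 - t) = 1 - 0.172 = 0.828
Step 2 — T = 105868 / 0.828 ≈ 127860 N (5 s.f.)

127860 N


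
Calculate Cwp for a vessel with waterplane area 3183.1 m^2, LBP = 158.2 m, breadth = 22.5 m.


Formula: Cwp = Aw / (L * B)
Step 1 — L * B = 158.2 * 22.5 = 3559.5 m^2
Step 2 — Cwp = 3183.1 / 3559.5 ≈ 0.89425 (5 s.f.)

0.89425


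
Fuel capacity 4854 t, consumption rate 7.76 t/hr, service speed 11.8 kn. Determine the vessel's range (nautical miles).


Formula: endurance = fuel / rate; range = endurance * speed
Step 1 — endurance = 4854 / 7.76 = 625.5155 hours
Step 2 — range = 625.5155 * 11.8 ≈ 7381.1 nautical miles (5 s.f.)

7381.1 NM


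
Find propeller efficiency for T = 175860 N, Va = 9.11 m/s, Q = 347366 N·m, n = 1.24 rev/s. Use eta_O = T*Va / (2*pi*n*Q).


Formula: eta = T * Va / (2 * pi * n * Q)
Step 1 — numerator = T * Va = 175860 * 9.11 = 1602084.6
Step 2 — 2 * pi * n = 2 * pi * 1.24 = 7.79115
Step 3 — denominator = 7.79115 * 347366 = 2706380.61
Step 4 — eta = 1602084.6 / 2706380.61 ≈ 0.59197 (5 s.f.)

0.59197


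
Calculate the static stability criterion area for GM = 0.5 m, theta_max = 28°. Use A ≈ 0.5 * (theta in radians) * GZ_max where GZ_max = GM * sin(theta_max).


Formula: GZ_max = GM * sin(theta); Area = 0.5 * theta_rad * GZ_max
Step 1 — GZ_max = 0.5 * sin(28°) = 0.5 * 0.469472 = 0.234736 m
Step 2 — theta_rad = 28 * pi/180 = 0.488692 rad
Step 3 — Area = 0.5 * 0.488692 * 0.234736 ≈ 0.057357 m·rad (5 s.f.)

0.057357 m·rad


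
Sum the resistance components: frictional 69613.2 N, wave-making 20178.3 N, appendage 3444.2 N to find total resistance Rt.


Formula: Rt = Rf + Rw + Ra
Substituting: Rt = 69613.2 + 20178.3 + 3444.2
Result: Rt = 93235.7 N

93235.7 N


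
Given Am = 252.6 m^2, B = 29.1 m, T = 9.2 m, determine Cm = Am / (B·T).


Formula: Cm = Am / (B * T)
Step 1 — B * T = 29.1 * 9.2 = 267.72 m^2
Step 2 — Cm = 252.6 / 267.72 ≈ 0.94352 (5 s.f.)

0.94352


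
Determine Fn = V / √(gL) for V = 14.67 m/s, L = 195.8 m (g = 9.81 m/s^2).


Formula: Fn = V / sqrt(g * L)
Step 1 — g * L = 9.81 * 195.8 = 1920.798
Step 2 — sqrt(g * L) = sqrt(1920.798) = 43.82691
Step 3 — Fn = 14.67 / 43.82691 ≈ 0.33473 (5 s.f.)

0.33473


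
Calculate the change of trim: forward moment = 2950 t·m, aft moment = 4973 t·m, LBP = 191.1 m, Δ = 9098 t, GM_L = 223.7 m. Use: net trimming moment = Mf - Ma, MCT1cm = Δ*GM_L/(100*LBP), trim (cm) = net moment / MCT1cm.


Formula: net trimming moment = Mf - Ma; MCT1cm = Δ*GM_L/(100*LBP); trim = net moment / MCT1cm
Step 1 — net trimming moment = 2950 - 4973 = -2023 t·m
Step 2 — MCT1cm = 9098 * 223.7 / (100 * 191.1) = 106.5004 t·m/cm
Step 3 — trim = -2023 / 106.5004 ≈ -18.995 cm (5 s.f.)

-18.995 cm


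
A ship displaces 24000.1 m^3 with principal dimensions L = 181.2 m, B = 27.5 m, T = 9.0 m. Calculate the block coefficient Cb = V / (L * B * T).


Formula: Cb = V / (L * B * T)
Step 1 — L * B * T = 181.2 * 27.5 * 9.0 = 44847.0 m^3
Step 2 — Cb = 24000.1 / 44847.0 ≈ 0.53516 (5 s.f.)

0.53516


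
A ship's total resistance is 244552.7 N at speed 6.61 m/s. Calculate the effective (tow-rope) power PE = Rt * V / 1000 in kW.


Formula: PE = Rt * V / 1000 (kW)
Step 1 — PE (W) = 244552.7 * 6.61 = 1616493.347 W
Step 2 — PE (kW) = 1616493.347 / 1000 ≈ 1616.5 kW (5 s.f.)

1616.5 kW


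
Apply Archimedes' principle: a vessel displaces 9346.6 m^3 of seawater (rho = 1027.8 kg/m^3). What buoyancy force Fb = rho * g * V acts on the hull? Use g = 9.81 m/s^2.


Formula: Fb = rho * g * V
Substituting: Fb = 1027.8 * 9.81 * 9346.6
Intermediate: 1027.8 * 9.81 = 10082.718
Result: Fb = 10082.718 * 9346.6 ≈ 94239000 N (5 s.f.)

94239000 N


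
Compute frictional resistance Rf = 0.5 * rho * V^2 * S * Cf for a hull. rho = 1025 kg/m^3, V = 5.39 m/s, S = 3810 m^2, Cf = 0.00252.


Formula: Rf = 0.5 * rho * V^2 * S * Cf
Step 1 — V^2 = 5.39^2 = 29.0521
Step 2 — 0.5 * rho * V^2 = 0.5 * 1025 * 29.0521 = 14889.20125
Step 3 — Rf = 14889.20125 * 3810 * 0.00252 ≈ 142950 N (5 s.f.)

142950 N


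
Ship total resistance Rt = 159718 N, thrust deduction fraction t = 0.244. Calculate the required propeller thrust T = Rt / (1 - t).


Formula: T = Rt / (1 - t)
Step 1 — (1 - t) = 1 - 0.244 = 0.756
Step 2 — T = 159718 / 0.756 ≈ 211270 N (5 s.f.)

211270 N


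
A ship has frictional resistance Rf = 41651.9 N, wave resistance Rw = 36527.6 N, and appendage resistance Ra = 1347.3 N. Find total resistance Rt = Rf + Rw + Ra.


Formula: Rt = Rf + Rw + Ra
Substituting: Rt = 41651.9 + 36527.6 + 1347.3
Result: Rt = 79526.8 N

79526.8 N


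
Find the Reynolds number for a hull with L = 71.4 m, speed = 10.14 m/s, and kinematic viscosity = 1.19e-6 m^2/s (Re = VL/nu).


Formula: Re = V * L / nu
Step 1 — V * L = 10.14 * 71.4 = 723.996 m^2/s
Step 2 — Re = 723.996 / 1.19e-6 = 6.08e+08

6.08e+08


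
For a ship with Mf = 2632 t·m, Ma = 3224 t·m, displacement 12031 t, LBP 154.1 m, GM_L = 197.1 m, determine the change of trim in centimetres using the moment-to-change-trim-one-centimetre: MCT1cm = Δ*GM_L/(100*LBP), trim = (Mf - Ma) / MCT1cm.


Formula: net trimming moment = Mf - Ma; MCT1cm = Δ*GM_L/(100*LBP); trim = net moment / MCT1cm
Step 1 — net trimming moment = 2632 - 3224 = -592 t·m
Step 2 — MCT1cm = 12031 * 197.1 / (100 * 154.1) = 153.8813 t·m/cm
Step 3 — trim = -592 / 153.8813 ≈ -3.8471 cm (5 s.f.)

-3.8471 cm


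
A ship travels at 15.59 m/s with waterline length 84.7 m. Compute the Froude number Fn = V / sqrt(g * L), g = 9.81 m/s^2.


Formula: Fn = V / sqrt(g * L)
Step 1 — g * L = 9.81 * 84.7 = 830.907
Step 2 — sqrt(g * L) = sqrt(830.907) = 28.825457
Step 3 — Fn = 15.59 / 28.825457 ≈ 0.54084 (5 s.f.)

0.54084


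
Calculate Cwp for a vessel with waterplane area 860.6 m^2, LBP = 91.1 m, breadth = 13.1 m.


Formula: Cwp = Aw / (L * B)
Step 1 — L * B = 91.1 * 13.1 = 1193.41 m^2
Step 2 — Cwp = 860.6 / 1193.41 ≈ 0.72113 (5 s.f.)

0.72113


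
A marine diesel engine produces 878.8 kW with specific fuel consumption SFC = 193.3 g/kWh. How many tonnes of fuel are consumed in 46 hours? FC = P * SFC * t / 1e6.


Formula: FC (tonnes) = P * SFC * t / 1,000,000
Step 1 — P * SFC * t = 878.8 * 193.3 * 46 = 7814113.84 g
Step 2 — FC (tonnes) = 7814113.84 / 1,000,000 ≈ 7.8141 tonnes (5 s.f.)

7.8141 tonnes


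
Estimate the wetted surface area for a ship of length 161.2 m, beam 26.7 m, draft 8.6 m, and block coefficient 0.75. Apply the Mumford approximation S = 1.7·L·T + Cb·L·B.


Formula: S = 1.7*L*T + V/T with V = Cb*L*B*T, i.e. S = L * (1.7*T + Cb*B)
Step 1 — 1.7*T = 1.7 * 8.6 = 14.62 m
Step 2 — Cb*B = 0.75 * 26.7 = 20.025 m
Step 3 — 1.7*T + Cb*B = 14.62 + 20.025 = 34.645 m
Step 4 — S = 161.2 * 34.645 ≈ 5584.8 m^2 (5 s.f.)

5584.8 m^2


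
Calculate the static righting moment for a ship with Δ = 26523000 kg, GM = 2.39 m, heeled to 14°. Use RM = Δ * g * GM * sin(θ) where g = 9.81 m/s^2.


Formula: GZ = GM * sin(theta); RM = disp * g * GZ
Step 1 — GZ = 2.39 * sin(14°) = 2.39 * 0.241922 = 0.578194 m
Step 2 — RM = 26523000 * 9.81 * 0.578194 ≈ 150440000 N·m (5 s.f.)

150440000 N·m


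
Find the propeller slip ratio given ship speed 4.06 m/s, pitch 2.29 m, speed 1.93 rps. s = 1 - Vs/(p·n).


Formula: s = 1 - Vs / (p * n)
Step 1 — p * n = 2.29 * 1.93 = 4.4197
Step 2 — Vs / (p*n) = 4.06 / 4.4197 = 0.918614 (6 d.p.)
Step 3 — s = 1 - 0.918614 = 0.081386

0.081386


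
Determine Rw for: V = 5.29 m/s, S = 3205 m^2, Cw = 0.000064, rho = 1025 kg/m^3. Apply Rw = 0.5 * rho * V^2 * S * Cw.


Formula: Rw = 0.5 * rho * V^2 * S * Cw
Step 1 — V^2 = 5.29^2 = 27.9841
Step 2 — 0.5 * rho * V^2 = 0.5 * 1025 * 27.9841 = 14341.85125
Step 3 — Rw = 14341.85125 * 3205 * 0.000064 ≈ 2941.8 N (5 s.f.)

2941.8 N


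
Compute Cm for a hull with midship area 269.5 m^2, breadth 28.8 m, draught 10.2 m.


Formula: Cm = Am / (B * T)
Step 1 — B * T = 28.8 * 10.2 = 293.76 m^2
Step 2 — Cm = 269.5 / 293.76 ≈ 0.91742 (5 s.f.)

0.91742


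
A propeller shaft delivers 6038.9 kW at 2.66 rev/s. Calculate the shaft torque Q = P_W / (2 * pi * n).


Formula: Q = P_W / (2 * pi * n)
Step 1 — P_W = 6038.9 kW * 1000 = 6038900.0 W
Step 2 — 2 * pi * n = 2 * pi * 2.66 = 16.713273
Step 3 — Q = 6038900.0 / 16.713273 ≈ 361320 N·m (5 s.f.)

361320 N·m


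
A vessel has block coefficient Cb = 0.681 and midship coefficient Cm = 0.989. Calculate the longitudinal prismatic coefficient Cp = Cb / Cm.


Formula: Cp = Cb / Cm
Substituting: Cp = 0.681 / 0.989
Result: Cp ≈ 0.68857 (5 s.f.)

0.68857


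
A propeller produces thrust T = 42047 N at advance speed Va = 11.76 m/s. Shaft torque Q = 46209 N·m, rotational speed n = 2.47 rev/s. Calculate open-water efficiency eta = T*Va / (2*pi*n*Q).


Formula: eta = T * Va / (2 * pi * n * Q)
Step 1 — numerator = T * Va = 42047 * 11.76 = 494472.72
Step 2 — 2 * pi * n = 2 * pi * 2.47 = 15.519468
Step 3 — denominator = 15.519468 * 46209 = 717139.1
Step 4 — eta = 494472.72 / 717139.1 ≈ 0.68951 (5 s.f.)

0.68951


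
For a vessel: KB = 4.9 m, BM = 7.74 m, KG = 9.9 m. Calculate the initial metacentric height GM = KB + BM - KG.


Formula: GM = KB + BM - KG
Step 1 — KM = KB + BM = 4.9 + 7.74 = 12.64 m
Step 2 — GM = KM - KG = 12.64 - 9.9 = 2.74 m

2.74 m


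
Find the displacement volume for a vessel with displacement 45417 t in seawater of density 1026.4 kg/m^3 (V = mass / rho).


Formula: V = mass / rho
Step 1 — convert tonnes to kg: 45417 t * 1000 = 45417000 kg
Step 2 — V = 45417000 / 1026.4 ≈ 44249 m^3 (5 s.f.)

44249 m^3


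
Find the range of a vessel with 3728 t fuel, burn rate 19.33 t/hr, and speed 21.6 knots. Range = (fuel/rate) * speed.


Formula: endurance = fuel / rate; range = endurance * speed
Step 1 — endurance = 3728 / 19.33 = 192.8608 hours
Step 2 — range = 192.8608 * 21.6 ≈ 4165.8 nautical miles (5 s.f.)

4165.8 NM


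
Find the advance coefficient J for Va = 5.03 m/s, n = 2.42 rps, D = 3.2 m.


Formula: J = Va / (n * D)
Step 1 — n * D = 2.42 * 3.2 = 7.744
Step 2 — J = 5.03 / 7.744 ≈ 0.64954 (5 s.f.)

0.64954


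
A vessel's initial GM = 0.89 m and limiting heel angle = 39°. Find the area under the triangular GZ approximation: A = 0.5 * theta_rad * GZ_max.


Formula: GZ_max = GM * sin(theta); Area = 0.5 * theta_rad * GZ_max
Step 1 — GZ_max = 0.89 * sin(39°) = 0.89 * 0.62932 = 0.560095 m
Step 2 — theta_rad = 39 * pi/180 = 0.680678 rad
Step 3 — Area = 0.5 * 0.680678 * 0.560095 ≈ 0.19062 m·rad (5 s.f.)

0.19062 m·rad


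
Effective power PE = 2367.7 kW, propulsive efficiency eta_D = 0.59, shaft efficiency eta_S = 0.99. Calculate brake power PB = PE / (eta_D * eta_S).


Formula: PB = PE / (eta_D * eta_S)
Step 1 — combined efficiency = eta_D * eta_S = 0.59 * 0.99 = 0.5841
Step 2 — PB = 2367.7 / 0.5841 ≈ 4053.6 kW (5 s.f.)

4053.6 kW


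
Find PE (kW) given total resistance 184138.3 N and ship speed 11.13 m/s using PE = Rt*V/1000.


Formula: PE = Rt * V / 1000 (kW)
Step 1 — PE (W) = 184138.3 * 11.13 = 2049459.279 W
Step 2 — PE (kW) = 2049459.279 / 1000 ≈ 2049.5 kW (5 s.f.)

2049.5 kW


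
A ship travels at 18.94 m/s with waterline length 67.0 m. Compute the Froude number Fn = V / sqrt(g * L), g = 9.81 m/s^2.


Formula: Fn = V / sqrt(g * L)
Step 1 — g * L = 9.81 * 67.0 = 657.27
Step 2 — sqrt(g * L) = sqrt(657.27) = 25.637278
Step 3 — Fn = 18.94 / 25.637278 ≈ 0.73877 (5 s.f.)

0.73877


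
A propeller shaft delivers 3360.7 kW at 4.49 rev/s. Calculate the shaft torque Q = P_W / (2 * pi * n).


Formula: Q = P_W / (2 * pi * n)
Step 1 — P_W = 3360.7 kW * 1000 = 3360700.0 W
Step 2 — 2 * pi * n = 2 * pi * 4.49 = 28.211502
Step 3 — Q = 3360700.0 / 28.211502 ≈ 119130 N·m (5 s.f.)

119130 N·m


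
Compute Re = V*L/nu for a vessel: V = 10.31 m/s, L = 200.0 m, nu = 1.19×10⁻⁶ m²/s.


Formula: Re = V * L / nu
Step 1 — V * L = 10.31 * 200.0 = 2062.0 m^2/s
Step 2 — Re = 2062.0 / 1.19e-6 = 1.73e+09

1.73e+09


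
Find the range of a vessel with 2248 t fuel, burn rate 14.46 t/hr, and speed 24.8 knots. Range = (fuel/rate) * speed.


Formula: endurance = fuel / rate; range = endurance * speed
Step 1 — endurance = 2248 / 14.46 = 155.4633 hours
Step 2 — range = 155.4633 * 24.8 ≈ 3855.5 nautical miles (5 s.f.)

3855.5 NM


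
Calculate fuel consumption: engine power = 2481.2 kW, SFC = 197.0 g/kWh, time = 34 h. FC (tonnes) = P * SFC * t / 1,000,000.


Formula: FC (tonnes) = P * SFC * t / 1,000,000
Step 1 — P * SFC * t = 2481.2 * 197.0 * 34 = 16619077.6 g
Step 2 — FC (tonnes) = 16619077.6 / 1,000,000 ≈ 16.619 tonnes (5 s.f.)

16.619 tonnes


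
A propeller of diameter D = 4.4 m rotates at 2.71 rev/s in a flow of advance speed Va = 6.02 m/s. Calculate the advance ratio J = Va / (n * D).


Formula: J = Va / (n * D)
Step 1 — n * D = 2.71 * 4.4 = 11.924
Step 2 — J = 6.02 / 11.924 ≈ 0.50486 (5 s.f.)

0.50486


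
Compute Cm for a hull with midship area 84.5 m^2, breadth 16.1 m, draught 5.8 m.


Formula: Cm = Am / (B * T)
Step 1 — B * T = 16.1 * 5.8 = 93.38 m^2
Step 2 — Cm = 84.5 / 93.38 ≈ 0.90490 (5 s.f.)

0.90490


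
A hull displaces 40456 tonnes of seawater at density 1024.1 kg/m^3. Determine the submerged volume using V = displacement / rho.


Formula: V = mass / rho
Step 1 — convert tonnes to kg: 40456 t * 1000 = 40456000 kg
Step 2 — V = 40456000 / 1024.1 ≈ 39504 m^3 (5 s.f.)

39504 m^3


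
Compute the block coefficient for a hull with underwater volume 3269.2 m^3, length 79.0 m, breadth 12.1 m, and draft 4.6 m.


Formula: Cb = V / (L * B * T)
Step 1 — L * B * T = 79.0 * 12.1 * 4.6 = 4397.14 m^3
Step 2 — Cb = 3269.2 / 4397.14 ≈ 0.74348 (5 s.f.)

0.74348


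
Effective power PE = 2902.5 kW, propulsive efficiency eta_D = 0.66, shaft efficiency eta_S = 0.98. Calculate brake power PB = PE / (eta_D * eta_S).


Formula: PB = PE / (eta_D * eta_S)
Step 1 — combined efficiency = eta_D * eta_S = 0.66 * 0.98 = 0.6468
Step 2 — PB = 2902.5 / 0.6468 ≈ 4487.5 kW (5 s.f.)

4487.5 kW


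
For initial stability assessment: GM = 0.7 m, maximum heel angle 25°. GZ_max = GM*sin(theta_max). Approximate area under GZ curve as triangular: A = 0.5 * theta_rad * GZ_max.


Formula: GZ_max = GM * sin(theta); Area = 0.5 * theta_rad * GZ_max
Step 1 — GZ_max = 0.7 * sin(25°) = 0.7 * 0.422618 = 0.295833 m
Step 2 — theta_rad = 25 * pi/180 = 0.436332 rad
Step 3 — Area = 0.5 * 0.436332 * 0.295833 ≈ 0.064541 m·rad (5 s.f.)

0.064541 m·rad


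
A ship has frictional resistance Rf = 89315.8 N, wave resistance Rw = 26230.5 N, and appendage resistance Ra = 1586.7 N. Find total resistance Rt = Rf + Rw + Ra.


Formula: Rt = Rf + Rw + Ra
Substituting: Rt = 89315.8 + 26230.5 + 1586.7
Result: Rt = 117133.0 N

117133.0 N


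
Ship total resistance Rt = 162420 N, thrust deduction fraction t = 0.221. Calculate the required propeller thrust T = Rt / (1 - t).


Formula: T = Rt / (1 - t)
Step 1 — (1 - t) = 1 - 0.221 = 0.779
Step 2 — T = 162420 / 0.779 ≈ 208500 N (5 s.f.)

208500 N


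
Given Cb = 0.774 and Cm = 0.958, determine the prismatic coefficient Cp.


Formula: Cp = Cb / Cm
Substituting: Cp = 0.774 / 0.958
Result: Cp ≈ 0.80793 (5 s.f.)

0.80793


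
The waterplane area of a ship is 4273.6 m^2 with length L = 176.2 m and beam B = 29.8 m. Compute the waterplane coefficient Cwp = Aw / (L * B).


Formula: Cwp = Aw / (L * B)
Step 1 — L * B = 176.2 * 29.8 = 5250.76 m^2
Step 2 — Cwp = 4273.6 / 5250.76 ≈ 0.81390 (5 s.f.)

0.81390


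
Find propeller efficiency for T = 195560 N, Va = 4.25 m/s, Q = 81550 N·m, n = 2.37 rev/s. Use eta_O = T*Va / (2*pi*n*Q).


Formula: eta = T * Va / (2 * pi * n * Q)
Step 1 — numerator = T * Va = 195560 * 4.25 = 831130.0
Step 2 — 2 * pi * n = 2 * pi * 2.37 = 14.891149
Step 3 — denominator = 14.891149 * 81550 = 1214373.2
Step 4 — eta = 831130.0 / 1214373.2 ≈ 0.68441 (5 s.f.)

0.68441


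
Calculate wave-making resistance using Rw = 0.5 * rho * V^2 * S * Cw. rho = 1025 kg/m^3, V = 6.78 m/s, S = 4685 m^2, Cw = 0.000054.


Formula: Rw = 0.5 * rho * V^2 * S * Cw
Step 1 — V^2 = 6.78^2 = 45.9684
Step 2 — 0.5 * rho * V^2 = 0.5 * 1025 * 45.9684 = 23558.805
Step 3 — Rw = 23558.805 * 4685 * 0.000054 ≈ 5960.1 N (5 s.f.)

5960.1 N


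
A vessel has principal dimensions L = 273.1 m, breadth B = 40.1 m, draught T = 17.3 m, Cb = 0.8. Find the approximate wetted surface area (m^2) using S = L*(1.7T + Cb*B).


Formula: S = 1.7*L*T + V/T with V = Cb*L*B*T, i.e. S = L * (1.7*T + Cb*B)
Step 1 — 1.7*T = 1.7 * 17.3 = 29.41 m
Step 2 — Cb*B = 0.8 * 40.1 = 32.08 m
Step 3 — 1.7*T + Cb*B = 29.41 + 32.08 = 61.49 m
Step 4 — S = 273.1 * 61.49 ≈ 16793 m^2 (5 s.f.)

16793 m^2


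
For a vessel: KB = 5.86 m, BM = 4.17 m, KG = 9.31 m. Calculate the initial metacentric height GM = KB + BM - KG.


Formula: GM = KB + BM - KG
Step 1 — KM = KB + BM = 5.86 + 4.17 = 10.03 m
Step 2 — GM = KM - KG = 10.03 - 9.31 = 0.72 m

0.72 m


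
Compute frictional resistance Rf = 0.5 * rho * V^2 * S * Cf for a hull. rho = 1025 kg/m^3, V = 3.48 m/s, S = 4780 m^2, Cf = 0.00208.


Formula: Rf = 0.5 * rho * V^2 * S * Cf
Step 1 — V^2 = 3.48^2 = 12.1104
Step 2 — 0.5 * rho * V^2 = 0.5 * 1025 * 12.1104 = 6206.58
Step 3 — Rf = 6206.58 * 4780 * 0.00208 ≈ 61708 N (5 s.f.)

61708 N


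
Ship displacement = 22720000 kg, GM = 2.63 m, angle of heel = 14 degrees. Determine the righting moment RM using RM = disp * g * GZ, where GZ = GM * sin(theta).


Formula: GZ = GM * sin(theta); RM = disp * g * GZ
Step 1 — GZ = 2.63 * sin(14°) = 2.63 * 0.241922 = 0.636255 m
Step 2 — RM = 22720000 * 9.81 * 0.636255 ≈ 141810000 N·m (5 s.f.)

141810000 N·m


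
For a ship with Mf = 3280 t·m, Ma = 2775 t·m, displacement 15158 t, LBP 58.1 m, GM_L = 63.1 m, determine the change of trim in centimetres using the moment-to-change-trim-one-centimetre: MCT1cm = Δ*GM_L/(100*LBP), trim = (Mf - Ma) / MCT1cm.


Formula: net trimming moment = Mf - Ma; MCT1cm = Δ*GM_L/(100*LBP); trim = net moment / MCT1cm
Step 1 — net trimming moment = 3280 - 2775 = 505 t·m
Step 2 — MCT1cm = 15158 * 63.1 / (100 * 58.1) = 164.6248 t·m/cm
Step 3 — trim = 505 / 164.6248 ≈ 3.0676 cm (5 s.f.)

3.0676 cm


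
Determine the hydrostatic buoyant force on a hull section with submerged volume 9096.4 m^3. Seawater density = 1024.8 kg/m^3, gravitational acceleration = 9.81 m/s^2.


Formula: Fb = rho * g * V
Substituting: Fb = 1024.8 * 9.81 * 9096.4
Intermediate: 1024.8 * 9.81 = 10053.288
Result: Fb = 10053.288 * 9096.4 ≈ 91449000 N (5 s.f.)

91449000 N


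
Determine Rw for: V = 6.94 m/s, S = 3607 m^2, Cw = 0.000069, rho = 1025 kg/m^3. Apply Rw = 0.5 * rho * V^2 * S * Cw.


Formula: Rw = 0.5 * rho * V^2 * S * Cw
Step 1 — V^2 = 6.94^2 = 48.1636
Step 2 — 0.5 * rho * V^2 = 0.5 * 1025 * 48.1636 = 24683.845
Step 3 — Rw = 24683.845 * 3607 * 0.000069 ≈ 6143.4 N (5 s.f.)

6143.4 N


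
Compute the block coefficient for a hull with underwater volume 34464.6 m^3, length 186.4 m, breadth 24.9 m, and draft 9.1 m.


Formula: Cb = V / (L * B * T)
Step 1 — L * B * T = 186.4 * 24.9 * 9.1 = 42236.376 m^3
Step 2 — Cb = 34464.6 / 42236.376 ≈ 0.81599 (5 s.f.)

0.81599


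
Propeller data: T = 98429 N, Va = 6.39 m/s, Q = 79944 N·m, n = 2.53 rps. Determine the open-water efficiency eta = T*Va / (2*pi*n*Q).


Formula: eta = T * Va / (2 * pi * n * Q)
Step 1 — numerator = T * Va = 98429 * 6.39 = 628961.31
Step 2 — 2 * pi * n = 2 * pi * 2.53 = 15.896459
Step 3 — denominator = 15.896459 * 79944 = 1270826.52
Step 4 — eta = 628961.31 / 1270826.52 ≈ 0.49492 (5 s.f.)

0.49492


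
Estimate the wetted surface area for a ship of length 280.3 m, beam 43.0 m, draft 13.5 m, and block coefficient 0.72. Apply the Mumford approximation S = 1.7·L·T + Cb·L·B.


Formula: S = 1.7*L*T + V/T with V = Cb*L*B*T, i.e. S = L * (1.7*T + Cb*B)
Step 1 — 1.7*T = 1.7 * 13.5 = 22.95 m
Step 2 — Cb*B = 0.72 * 43.0 = 30.96 m
Step 3 — 1.7*T + Cb*B = 22.95 + 30.96 = 53.91 m
Step 4 — S = 280.3 * 53.91 ≈ 15111 m^2 (5 s.f.)

15111 m^2


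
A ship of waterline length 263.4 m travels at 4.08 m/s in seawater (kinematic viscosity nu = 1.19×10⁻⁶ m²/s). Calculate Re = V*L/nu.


Formula: Re = V * L / nu
Step 1 — V * L = 4.08 * 263.4 = 1074.672 m^2/s
Step 2 — Re = 1074.672 / 1.19e-6 = 9.03e+08

9.03e+08


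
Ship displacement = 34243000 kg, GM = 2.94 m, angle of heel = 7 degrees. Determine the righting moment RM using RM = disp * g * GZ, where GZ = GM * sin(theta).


Formula: GZ = GM * sin(theta); RM = disp * g * GZ
Step 1 — GZ = 2.94 * sin(7°) = 2.94 * 0.121869 = 0.358295 m
Step 2 — RM = 34243000 * 9.81 * 0.358295 ≈ 120360000 N·m (5 s.f.)

120360000 N·m


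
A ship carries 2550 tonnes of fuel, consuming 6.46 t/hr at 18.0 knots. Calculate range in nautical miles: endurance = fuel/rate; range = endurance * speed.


Formula: endurance = fuel / rate; range = endurance * speed
Step 1 — endurance = 2550 / 6.46 = 394.7368 hours
Step 2 — range = 394.7368 * 18.0 ≈ 7105.3 nautical miles (5 s.f.)

7105.3 NM


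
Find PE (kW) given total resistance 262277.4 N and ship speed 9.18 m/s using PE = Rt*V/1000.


Formula: PE = Rt * V / 1000 (kW)
Step 1 — PE (W) = 262277.4 * 9.18 = 2407706.532 W
Step 2 — PE (kW) = 2407706.532 / 1000 ≈ 2407.7 kW (5 s.f.)

2407.7 kW


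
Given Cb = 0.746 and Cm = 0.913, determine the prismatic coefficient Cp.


Formula: Cp = Cb / Cm
Substituting: Cp = 0.746 / 0.913
Result: Cp ≈ 0.81709 (5 s.f.)

0.81709


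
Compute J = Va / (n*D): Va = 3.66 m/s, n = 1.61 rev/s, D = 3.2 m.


Formula: J = Va / (n * D)
Step 1 — n * D = 1.61 * 3.2 = 5.152
Step 2 — J = 3.66 / 5.152 ≈ 0.71040 (5 s.f.)

0.71040


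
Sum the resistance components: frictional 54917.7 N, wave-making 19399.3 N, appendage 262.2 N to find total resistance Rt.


Formula: Rt = Rf + Rw + Ra
Substituting: Rt = 54917.7 + 19399.3 + 262.2
Result: Rt = 74579.2 N

74579.2 N


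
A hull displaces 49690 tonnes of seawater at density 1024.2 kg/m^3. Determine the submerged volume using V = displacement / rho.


Formula: V = mass / rho
Step 1 — convert tonnes to kg: 49690 t * 1000 = 49690000 kg
Step 2 — V = 49690000 / 1024.2 ≈ 48516 m^3 (5 s.f.)

48516 m^3


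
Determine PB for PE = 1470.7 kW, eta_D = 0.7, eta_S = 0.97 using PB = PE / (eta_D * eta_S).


Formula: PB = PE / (eta_D * eta_S)
Step 1 — combined efficiency = eta_D * eta_S = 0.7 * 0.97 = 0.679
Step 2 — PB = 1470.7 / 0.679 ≈ 2166.0 kW (5 s.f.)

2166.0 kW


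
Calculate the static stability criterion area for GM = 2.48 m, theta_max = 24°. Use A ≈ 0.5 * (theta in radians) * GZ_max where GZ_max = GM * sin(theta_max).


Formula: GZ_max = GM * sin(theta); Area = 0.5 * theta_rad * GZ_max
Step 1 — GZ_max = 2.48 * sin(24°) = 2.48 * 0.406737 = 1.008708 m
Step 2 — theta_rad = 24 * pi/180 = 0.418879 rad
Step 3 — Area = 0.5 * 0.418879 * 1.008708 ≈ 0.21126 m·rad (5 s.f.)

0.21126 m·rad


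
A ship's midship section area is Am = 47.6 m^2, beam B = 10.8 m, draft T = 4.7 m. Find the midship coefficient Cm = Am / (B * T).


Formula: Cm = Am / (B * T)
Step 1 — B * T = 10.8 * 4.7 = 50.76 m^2
Step 2 — Cm = 47.6 / 50.76 ≈ 0.93775 (5 s.f.)

0.93775


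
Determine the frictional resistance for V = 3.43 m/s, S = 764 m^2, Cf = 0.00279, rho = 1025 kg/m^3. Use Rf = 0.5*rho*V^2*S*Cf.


Formula: Rf = 0.5 * rho * V^2 * S * Cf
Step 1 — V^2 = 3.43^2 = 11.7649
Step 2 — 0.5 * rho * V^2 = 0.5 * 1025 * 11.7649 = 6029.51125
Step 3 — Rf = 6029.51125 * 764 * 0.00279 ≈ 12852 N (5 s.f.)

12852 N


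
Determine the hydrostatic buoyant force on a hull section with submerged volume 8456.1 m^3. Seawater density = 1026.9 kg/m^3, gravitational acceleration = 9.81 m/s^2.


Formula: Fb = rho * g * V
Substituting: Fb = 1026.9 * 9.81 * 8456.1
Intermediate: 1026.9 * 9.81 = 10073.889
Result: Fb = 10073.889 * 8456.1 ≈ 85186000 N (5 s.f.)

85186000 N


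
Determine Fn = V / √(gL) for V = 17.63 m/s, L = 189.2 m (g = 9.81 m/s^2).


Formula: Fn = V / sqrt(g * L)
Step 1 — g * L = 9.81 * 189.2 = 1856.052
Step 2 — sqrt(g * L) = sqrt(1856.052) = 43.081922
Step 3 — Fn = 17.63 / 43.081922 ≈ 0.40922 (5 s.f.)

0.40922


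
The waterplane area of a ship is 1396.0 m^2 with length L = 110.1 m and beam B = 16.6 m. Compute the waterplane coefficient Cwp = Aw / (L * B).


Formula: Cwp = Aw / (L * B)
Step 1 — L * B = 110.1 * 16.6 = 1827.66 m^2
Step 2 — Cwp = 1396.0 / 1827.66 ≈ 0.76382 (5 s.f.)

0.76382


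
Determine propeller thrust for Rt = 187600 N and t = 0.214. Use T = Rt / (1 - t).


Formula: T = Rt / (1 - t)
Step 1 — (1 - t) = 1 - 0.214 = 0.786
Step 2 — T = 187600 / 0.786 ≈ 238680 N (5 s.f.)

238680 N


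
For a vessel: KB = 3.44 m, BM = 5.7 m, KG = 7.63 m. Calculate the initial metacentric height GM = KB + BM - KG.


Formula: GM = KB + BM - KG
Step 1 — KM = KB + BM = 3.44 + 5.7 = 9.14 m
Step 2 — GM = KM - KG = 9.14 - 7.63 = 1.51 m

1.51 m


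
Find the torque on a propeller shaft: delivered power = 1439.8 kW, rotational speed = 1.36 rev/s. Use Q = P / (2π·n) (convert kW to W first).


Formula: Q = P_W / (2 * pi * n)
Step 1 — P_W = 1439.8 kW * 1000 = 1439800.0 W
Step 2 — 2 * pi * n = 2 * pi * 1.36 = 8.545132
Step 3 — Q = 1439800.0 / 8.545132 ≈ 168490 N·m (5 s.f.)

168490 N·m


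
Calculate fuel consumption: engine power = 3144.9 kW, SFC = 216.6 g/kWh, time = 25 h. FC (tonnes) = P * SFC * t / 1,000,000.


Formula: FC (tonnes) = P * SFC * t / 1,000,000
Step 1 — P * SFC * t = 3144.9 * 216.6 * 25 = 17029633.5 g
Step 2 — FC (tonnes) = 17029633.5 / 1,000,000 ≈ 17.030 tonnes (5 s.f.)

17.030 tonnes


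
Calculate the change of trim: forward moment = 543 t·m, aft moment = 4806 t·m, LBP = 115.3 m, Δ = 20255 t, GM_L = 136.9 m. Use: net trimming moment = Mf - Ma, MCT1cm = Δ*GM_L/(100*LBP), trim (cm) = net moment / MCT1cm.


Formula: net trimming moment = Mf - Ma; MCT1cm = Δ*GM_L/(100*LBP); trim = net moment / MCT1cm
Step 1 — net trimming moment = 543 - 4806 = -4263 t·m
Step 2 — MCT1cm = 20255 * 136.9 / (100 * 115.3) = 240.4952 t·m/cm
Step 3 — trim = -4263 / 240.4952 ≈ -17.726 cm (5 s.f.)

-17.726 cm


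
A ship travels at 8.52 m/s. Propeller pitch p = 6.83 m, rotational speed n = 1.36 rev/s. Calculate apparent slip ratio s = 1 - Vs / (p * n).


Formula: s = 1 - Vs / (p * n)
Step 1 — p * n = 6.83 * 1.36 = 9.2888
Step 2 — Vs / (p*n) = 8.52 / 9.2888 = 0.917234 (6 d.p.)
Step 3 — s = 1 - 0.917234 = 0.082766

0.082766


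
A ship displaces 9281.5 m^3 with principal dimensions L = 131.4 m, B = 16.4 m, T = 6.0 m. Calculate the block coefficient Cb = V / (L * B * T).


Formula: Cb = V / (L * B * T)
Step 1 — L * B * T = 131.4 * 16.4 * 6.0 = 12929.76 m^3
Step 2 — Cb = 9281.5 / 12929.76 ≈ 0.71784 (5 s.f.)

0.71784


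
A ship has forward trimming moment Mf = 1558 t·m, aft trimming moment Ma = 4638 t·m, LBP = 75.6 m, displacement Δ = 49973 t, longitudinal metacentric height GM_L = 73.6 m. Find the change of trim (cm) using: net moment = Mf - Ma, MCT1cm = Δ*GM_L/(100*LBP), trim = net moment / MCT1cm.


Formula: net trimming moment = Mf - Ma; MCT1cm = Δ*GM_L/(100*LBP); trim = net moment / MCT1cm
Step 1 — net trimming moment = 1558 - 4638 = -3080 t·m
Step 2 — MCT1cm = 49973 * 73.6 / (100 * 75.6) = 486.5096 t·m/cm
Step 3 — trim = -3080 / 486.5096 ≈ -6.3308 cm (5 s.f.)

-6.3308 cm


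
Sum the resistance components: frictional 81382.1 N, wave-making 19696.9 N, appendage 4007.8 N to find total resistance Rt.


Formula: Rt = Rf + Rw + Ra
Substituting: Rt = 81382.1 + 19696.9 + 4007.8
Result: Rt = 105086.8 N

105086.8 N


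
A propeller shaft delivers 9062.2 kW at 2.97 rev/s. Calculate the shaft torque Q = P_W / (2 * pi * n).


Formula: Q = P_W / (2 * pi * n)
Step 1 — P_W = 9062.2 kW * 1000 = 9062200.0 W
Step 2 — 2 * pi * n = 2 * pi * 2.97 = 18.66106
Step 3 — Q = 9062200.0 / 18.66106 ≈ 485620 N·m (5 s.f.)

485620 N·m


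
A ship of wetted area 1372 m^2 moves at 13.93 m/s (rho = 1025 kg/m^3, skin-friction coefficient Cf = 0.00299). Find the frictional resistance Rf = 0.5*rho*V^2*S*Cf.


Formula: Rf = 0.5 * rho * V^2 * S * Cf
Step 1 — V^2 = 13.93^2 = 194.0449
Step 2 — 0.5 * rho * V^2 = 0.5 * 1025 * 194.0449 = 99448.01125
Step 3 — Rf = 99448.01125 * 1372 * 0.00299 ≈ 407960 N (5 s.f.)

407960 N


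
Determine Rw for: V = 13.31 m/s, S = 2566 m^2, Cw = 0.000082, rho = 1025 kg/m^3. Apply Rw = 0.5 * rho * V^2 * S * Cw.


Formula: Rw = 0.5 * rho * V^2 * S * Cw
Step 1 — V^2 = 13.31^2 = 177.1561
Step 2 — 0.5 * rho * V^2 = 0.5 * 1025 * 177.1561 = 90792.50125
Step 3 — Rw = 90792.50125 * 2566 * 0.000082 ≈ 19104 N (5 s.f.)

19104 N


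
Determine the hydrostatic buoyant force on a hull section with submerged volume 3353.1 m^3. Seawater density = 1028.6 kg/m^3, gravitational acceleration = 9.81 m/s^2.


Formula: Fb = rho * g * V
Substituting: Fb = 1028.6 * 9.81 * 3353.1
Intermediate: 1028.6 * 9.81 = 10090.566
Result: Fb = 10090.566 * 3353.1 ≈ 33835000 N (5 s.f.)

33835000 N


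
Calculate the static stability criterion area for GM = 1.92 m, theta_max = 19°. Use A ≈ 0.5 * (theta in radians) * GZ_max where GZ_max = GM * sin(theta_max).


Formula: GZ_max = GM * sin(theta); Area = 0.5 * theta_rad * GZ_max
Step 1 — GZ_max = 1.92 * sin(19°) = 1.92 * 0.325568 = 0.625091 m
Step 2 — theta_rad = 19 * pi/180 = 0.331613 rad
Step 3 — Area = 0.5 * 0.331613 * 0.625091 ≈ 0.10364 m·rad (5 s.f.)

0.10364 m·rad


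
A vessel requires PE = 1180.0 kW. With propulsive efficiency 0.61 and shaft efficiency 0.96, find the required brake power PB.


Formula: PB = PE / (eta_D * eta_S)
Step 1 — combined efficiency = eta_D * eta_S = 0.61 * 0.96 = 0.5856
Step 2 — PB = 1180.0 / 0.5856 ≈ 2015.0 kW (5 s.f.)

2015.0 kW


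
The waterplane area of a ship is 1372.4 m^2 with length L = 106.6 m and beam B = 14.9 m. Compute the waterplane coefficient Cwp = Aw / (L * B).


Formula: Cwp = Aw / (L * B)
Step 1 — L * B = 106.6 * 14.9 = 1588.34 m^2
Step 2 — Cwp = 1372.4 / 1588.34 ≈ 0.86405 (5 s.f.)

0.86405


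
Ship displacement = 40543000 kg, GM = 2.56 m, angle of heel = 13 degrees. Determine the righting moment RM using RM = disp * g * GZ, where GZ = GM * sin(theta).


Formula: GZ = GM * sin(theta); RM = disp * g * GZ
Step 1 — GZ = 2.56 * sin(13°) = 2.56 * 0.224951 = 0.575875 m
Step 2 — RM = 40543000 * 9.81 * 0.575875 ≈ 229040000 N·m (5 s.f.)

229040000 N·m


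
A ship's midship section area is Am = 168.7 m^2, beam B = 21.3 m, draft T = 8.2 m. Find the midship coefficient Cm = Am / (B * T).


Formula: Cm = Am / (B * T)
Step 1 — B * T = 21.3 * 8.2 = 174.66 m^2
Step 2 — Cm = 168.7 / 174.66 ≈ 0.96588 (5 s.f.)

0.96588


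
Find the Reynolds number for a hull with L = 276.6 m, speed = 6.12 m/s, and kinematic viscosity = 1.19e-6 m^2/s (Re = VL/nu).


Formula: Re = V * L / nu
Step 1 — V * L = 6.12 * 276.6 = 1692.792 m^2/s
Step 2 — Re = 1692.792 / 1.19e-6 = 1.42e+09

1.42e+09


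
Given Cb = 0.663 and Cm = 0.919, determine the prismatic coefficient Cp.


Formula: Cp = Cb / Cm
Substituting: Cp = 0.663 / 0.919
Result: Cp ≈ 0.72144 (5 s.f.)

0.72144


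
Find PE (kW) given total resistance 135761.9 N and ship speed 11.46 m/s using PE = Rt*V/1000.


Formula: PE = Rt * V / 1000 (kW)
Step 1 — PE (W) = 135761.9 * 11.46 = 1555831.374 W
Step 2 — PE (kW) = 1555831.374 / 1000 ≈ 1555.8 kW (5 s.f.)

1555.8 kW


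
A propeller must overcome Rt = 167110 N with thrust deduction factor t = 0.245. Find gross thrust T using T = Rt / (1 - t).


Formula: T = Rt / (1 - t)
Step 1 — (1 - t) = 1 - 0.245 = 0.755
Step 2 — T = 167110 / 0.755 ≈ 221340 N (5 s.f.)

221340 N


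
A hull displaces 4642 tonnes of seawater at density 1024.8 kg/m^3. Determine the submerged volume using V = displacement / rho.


Formula: V = mass / rho
Step 1 — convert tonnes to kg: 4642 t * 1000 = 4642000 kg
Step 2 — V = 4642000 / 1024.8 ≈ 4529.7 m^3 (5 s.f.)

4529.7 m^3


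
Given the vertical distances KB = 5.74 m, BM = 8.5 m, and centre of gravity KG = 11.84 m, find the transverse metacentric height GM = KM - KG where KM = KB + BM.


Formula: GM = KB + BM - KG
Step 1 — KM = KB + BM = 5.74 + 8.5 = 14.24 m
Step 2 — GM = KM - KG = 14.24 - 11.84 = 2.4 m

2.4 m


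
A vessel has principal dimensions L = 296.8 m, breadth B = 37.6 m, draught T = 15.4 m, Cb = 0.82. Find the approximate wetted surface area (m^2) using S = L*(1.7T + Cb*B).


Formula: S = 1.7*L*T + V/T with V = Cb*L*B*T, i.e. S = L * (1.7*T + Cb*B)
Step 1 — 1.7*T = 1.7 * 15.4 = 26.18 m
Step 2 — Cb*B = 0.82 * 37.6 = 30.832 m
Step 3 — 1.7*T + Cb*B = 26.18 + 30.832 = 57.012 m
Step 4 — S = 296.8 * 57.012 ≈ 16921 m^2 (5 s.f.)

16921 m^2


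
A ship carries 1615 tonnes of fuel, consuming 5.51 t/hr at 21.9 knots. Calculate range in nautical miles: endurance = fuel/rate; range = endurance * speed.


Formula: endurance = fuel / rate; range = endurance * speed
Step 1 — endurance = 1615 / 5.51 = 293.1034 hours
Step 2 — range = 293.1034 * 21.9 ≈ 6419.0 nautical miles (5 s.f.)

6419.0 NM


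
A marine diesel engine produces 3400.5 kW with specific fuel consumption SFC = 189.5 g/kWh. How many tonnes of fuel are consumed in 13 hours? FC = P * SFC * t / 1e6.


Formula: FC (tonnes) = P * SFC * t / 1,000,000
Step 1 — P * SFC * t = 3400.5 * 189.5 * 13 = 8377131.75 g
Step 2 — FC (tonnes) = 8377131.75 / 1,000,000 ≈ 8.3771 tonnes (5 s.f.)

8.3771 tonnes


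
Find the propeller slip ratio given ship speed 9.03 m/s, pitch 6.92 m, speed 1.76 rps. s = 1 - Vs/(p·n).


Formula: s = 1 - Vs / (p * n)
Step 1 — p * n = 6.92 * 1.76 = 12.1792
Step 2 — Vs / (p*n) = 9.03 / 12.1792 = 0.741428 (6 d.p.)
Step 3 — s = 1 - 0.741428 = 0.258572

0.258572


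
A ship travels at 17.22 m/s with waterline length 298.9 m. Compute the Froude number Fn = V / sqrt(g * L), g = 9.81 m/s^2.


Formula: Fn = V / sqrt(g * L)
Step 1 — g * L = 9.81 * 298.9 = 2932.209
Step 2 — sqrt(g * L) = sqrt(2932.209) = 54.149875
Step 3 — Fn = 17.22 / 54.149875 ≈ 0.31801 (5 s.f.)

0.31801


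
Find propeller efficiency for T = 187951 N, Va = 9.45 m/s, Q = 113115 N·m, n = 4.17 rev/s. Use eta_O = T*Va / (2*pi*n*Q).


Formula: eta = T * Va / (2 * pi * n * Q)
Step 1 — numerator = T * Va = 187951 * 9.45 = 1776136.95
Step 2 — 2 * pi * n = 2 * pi * 4.17 = 26.200883
Step 3 — denominator = 26.200883 * 113115 = 2963712.88
Step 4 — eta = 1776136.95 / 2963712.88 ≈ 0.59929 (5 s.f.)

0.59929


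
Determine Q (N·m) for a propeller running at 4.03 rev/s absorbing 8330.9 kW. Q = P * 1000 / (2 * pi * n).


Formula: Q = P_W / (2 * pi * n)
Step 1 — P_W = 8330.9 kW * 1000 = 8330900.0 W
Step 2 — 2 * pi * n = 2 * pi * 4.03 = 25.321237
Step 3 — Q = 8330900.0 / 25.321237 ≈ 329010 N·m (5 s.f.)

329010 N·m


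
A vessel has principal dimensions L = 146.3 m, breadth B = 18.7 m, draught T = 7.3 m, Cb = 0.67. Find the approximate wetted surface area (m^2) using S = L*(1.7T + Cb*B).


Formula: S = 1.7*L*T + V/T with V = Cb*L*B*T, i.e. S = L * (1.7*T + Cb*B)
Step 1 — 1.7*T = 1.7 * 7.3 = 12.41 m
Step 2 — Cb*B = 0.67 * 18.7 = 12.529 m
Step 3 — 1.7*T + Cb*B = 12.41 + 12.529 = 24.939 m
Step 4 — S = 146.3 * 24.939 ≈ 3648.6 m^2 (5 s.f.)

3648.6 m^2


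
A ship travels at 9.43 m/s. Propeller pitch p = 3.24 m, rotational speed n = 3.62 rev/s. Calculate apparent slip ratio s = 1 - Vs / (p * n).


Formula: s = 1 - Vs / (p * n)
Step 1 — p * n = 3.24 * 3.62 = 11.7288
Step 2 — Vs / (p*n) = 9.43 / 11.7288 = 0.804004 (6 d.p.)
Step 3 — s = 1 - 0.804004 = 0.195996

0.195996


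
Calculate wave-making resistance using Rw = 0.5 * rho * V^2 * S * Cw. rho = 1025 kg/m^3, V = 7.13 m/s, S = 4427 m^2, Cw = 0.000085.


Formula: Rw = 0.5 * rho * V^2 * S * Cw
Step 1 — V^2 = 7.13^2 = 50.8369
Step 2 — 0.5 * rho * V^2 = 0.5 * 1025 * 50.8369 = 26053.91125
Step 3 — Rw = 26053.91125 * 4427 * 0.000085 ≈ 9804.0 N (5 s.f.)

9804.0 N


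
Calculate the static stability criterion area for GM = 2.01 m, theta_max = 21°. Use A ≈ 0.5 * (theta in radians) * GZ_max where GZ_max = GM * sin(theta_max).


Formula: GZ_max = GM * sin(theta); Area = 0.5 * theta_rad * GZ_max
Step 1 — GZ_max = 2.01 * sin(21°) = 2.01 * 0.358368 = 0.72032 m
Step 2 — theta_rad = 21 * pi/180 = 0.366519 rad
Step 3 — Area = 0.5 * 0.366519 * 0.72032 ≈ 0.13201 m·rad (5 s.f.)

0.13201 m·rad
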